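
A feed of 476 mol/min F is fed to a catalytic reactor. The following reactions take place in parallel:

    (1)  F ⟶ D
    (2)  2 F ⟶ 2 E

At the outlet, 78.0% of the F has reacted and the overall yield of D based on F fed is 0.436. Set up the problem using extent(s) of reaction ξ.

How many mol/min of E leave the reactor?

164 mol/min

Yield of D: 1ξ₁ / 476 = 0.436 → ξ₁ = 207.5 mol/min.
Conversion of F: 1ξ₁ + 2ξ₂ = 0.78 × 476 = 371.3 → ξ₂ = 81.87 mol/min.
Outlet amounts (n = n₀ + Σ ν·ξ):
  F: 476 − 1(207.5) − 2(81.87) = 104.7
  D: 0 + 1(207.5) = 207.5
  E: 0 + 2(81.87) = 163.7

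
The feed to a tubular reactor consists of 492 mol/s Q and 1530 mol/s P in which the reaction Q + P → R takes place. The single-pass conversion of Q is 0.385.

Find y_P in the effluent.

Q reacted = 0.385 × 492 = 189.4 mol/s; ν_Q = −1, so ξ = 189.4/1 = 189.4 mol/s.
Outlet amounts (n = n₀ + ν ξ):
  Q: 492 − 1(189.4) = 302.6
  P: 1530 − 1(189.4) = 1341
  R: 0 + 1(189.4) = 189.4
Total out = 1833 mol/s; y_P = 1341 / 1833 = 0.7315.

0.732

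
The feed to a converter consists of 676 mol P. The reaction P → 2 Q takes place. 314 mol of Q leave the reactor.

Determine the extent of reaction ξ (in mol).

For Q: n = n₀ + 2ξ → 314 = 0 + 2ξ, giving ξ = 157 mol.
Outlet amounts (n = n₀ + ν ξ):
  P: 676 − 1(157) = 519
  Q: 0 + 2(157) = 314

ξ = 157 mol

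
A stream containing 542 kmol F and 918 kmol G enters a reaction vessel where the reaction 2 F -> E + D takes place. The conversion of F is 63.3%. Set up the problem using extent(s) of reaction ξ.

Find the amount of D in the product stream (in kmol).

F reacted = 0.633 × 542 = 343.1 kmol; ν_F = −2, so ξ = 343.1/2 = 171.5 kmol.
Outlet amounts (n = n₀ + ν ξ):
  F: 542 − 2(171.5) = 198.9
  E: 0 + 1(171.5) = 171.5
  D: 0 + 1(171.5) = 171.5
  G: 918 (inert)

172 kmol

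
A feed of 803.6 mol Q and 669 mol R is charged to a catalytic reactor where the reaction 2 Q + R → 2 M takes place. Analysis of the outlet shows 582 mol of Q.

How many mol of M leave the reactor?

222 mol

For Q: n = n₀ − 2ξ → 582 = 803.6 − 2ξ, giving ξ = 110.8 mol.
Outlet amounts (n = n₀ + ν ξ):
  Q: 803.6 − 2(110.8) = 582
  R: 669 − 1(110.8) = 558.2
  M: 0 + 2(110.8) = 221.6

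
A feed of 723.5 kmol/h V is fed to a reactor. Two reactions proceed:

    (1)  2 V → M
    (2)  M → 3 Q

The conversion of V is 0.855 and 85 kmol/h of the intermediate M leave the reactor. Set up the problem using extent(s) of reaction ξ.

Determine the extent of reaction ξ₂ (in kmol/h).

Conversion of V: V consumed = 2ξ₁ = 0.855 × 723.5 → ξ₁ = 309.3 kmol/h.
M balance: n_M = 0 + 1ξ₁ − 1ξ₂ = 85 → ξ₂ = (1·309.3 − 85)/1 = 224.3 kmol/h.
Outlet amounts (n = n₀ + Σ ν·ξ):
  V: 723.5 − 2(309.3) = 104.9
  M: 0 + 1(309.3) − 1(224.3) = 85
  Q: 0 + 3(224.3) = 672.9

ξ₂ = 224 kmol/h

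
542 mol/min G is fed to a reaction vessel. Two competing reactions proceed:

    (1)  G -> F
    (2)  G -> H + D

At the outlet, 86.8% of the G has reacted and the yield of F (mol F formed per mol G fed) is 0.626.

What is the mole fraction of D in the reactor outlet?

Yield of F: 1ξ₁ / 542 = 0.626 → ξ₁ = 339.3 mol/min.
Conversion of G: 1ξ₁ + 1ξ₂ = 0.868 × 542 = 470.5 → ξ₂ = 131.2 mol/min.
Outlet amounts (n = n₀ + Σ ν·ξ):
  G: 542 − 1(339.3) − 1(131.2) = 71.54
  F: 0 + 1(339.3) = 339.3
  H: 0 + 1(131.2) = 131.2
  D: 0 + 1(131.2) = 131.2
Total out = 673.2 mol/min; y_D = 131.2 / 673.2 = 0.1948.

0.195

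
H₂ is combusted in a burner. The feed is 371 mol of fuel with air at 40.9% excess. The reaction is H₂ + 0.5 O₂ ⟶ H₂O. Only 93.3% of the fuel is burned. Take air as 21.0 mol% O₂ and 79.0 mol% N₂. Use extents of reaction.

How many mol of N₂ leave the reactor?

Stoichiometric O₂ = 0.5 × 371 = 185.5 mol; O₂ fed = 185.5 × 1.409 = 261.4 mol.
N₂ fed = 261.4 × 79/21 = 983.2 mol.
Fuel reacted = 0.933 × 371 → ξ = 346.1 mol.
Outlet (n = n₀ + ν ξ):
  H₂: 371 − 1(346.1) = 24.86
  O₂: 261.4 − 0.5(346.1) = 88.3
  N₂: 983.2 (inert)
  H₂O: 0 + 1(346.1) = 346.1

983 mol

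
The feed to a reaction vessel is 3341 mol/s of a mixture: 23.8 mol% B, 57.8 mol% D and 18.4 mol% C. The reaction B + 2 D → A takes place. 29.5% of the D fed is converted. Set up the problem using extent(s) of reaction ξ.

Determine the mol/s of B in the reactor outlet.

D reacted = 0.295 × 1931 = 569.7 mol/s; ν_D = −2, so ξ = 569.7/2 = 284.8 mol/s.
Outlet amounts (n = n₀ + ν ξ):
  B: 795.2 − 1(284.8) = 510.3
  D: 1931 − 2(284.8) = 1361
  A: 0 + 1(284.8) = 284.8
  C: 614.7 (inert)

510 mol/s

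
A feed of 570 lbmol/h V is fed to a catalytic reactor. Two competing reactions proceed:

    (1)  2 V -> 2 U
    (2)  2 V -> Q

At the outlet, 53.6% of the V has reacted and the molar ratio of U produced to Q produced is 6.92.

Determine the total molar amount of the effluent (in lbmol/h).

Conversion of V: V consumed = 0.536 × 570 = 305.5 lbmol/h = 2ξ₁ + 2ξ₂.
Selectivity: 2ξ₁ / (1ξ₂) = 6.92 → ξ₁ = 3.46 ξ₂.
Substitute: (2·3.46 + 2) ξ₂ = 305.5 → ξ₂ = 34.25 lbmol/h, ξ₁ = 118.5 lbmol/h.
Outlet amounts (n = n₀ + Σ ν·ξ):
  V: 570 − 2(118.5) − 2(34.25) = 264.5
  U: 0 + 2(118.5) = 237
  Q: 0 + 1(34.25) = 34.25
Total out = 264.5 + 237 + 34.25 = 535.7 lbmol/h.

536 lbmol/h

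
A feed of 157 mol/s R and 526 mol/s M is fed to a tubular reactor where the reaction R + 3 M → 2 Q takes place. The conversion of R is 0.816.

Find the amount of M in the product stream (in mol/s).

R reacted = 0.816 × 157 = 128.1 mol/s; ν_R = −1, so ξ = 128.1/1 = 128.1 mol/s.
Outlet amounts (n = n₀ + ν ξ):
  R: 157 − 1(128.1) = 28.89
  M: 526 − 3(128.1) = 141.7
  Q: 0 + 2(128.1) = 256.2

142 mol/s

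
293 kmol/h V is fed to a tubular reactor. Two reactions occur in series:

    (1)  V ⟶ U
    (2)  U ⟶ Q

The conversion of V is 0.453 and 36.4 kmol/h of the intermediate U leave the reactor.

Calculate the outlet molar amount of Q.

96.3 kmol/h

Conversion of V: V consumed = 1ξ₁ = 0.453 × 293 → ξ₁ = 132.7 kmol/h.
U balance: n_U = 0 + 1ξ₁ − 1ξ₂ = 36.4 → ξ₂ = (1·132.7 − 36.4)/1 = 96.33 kmol/h.
Outlet amounts (n = n₀ + Σ ν·ξ):
  V: 293 − 1(132.7) = 160.3
  U: 0 + 1(132.7) − 1(96.33) = 36.4
  Q: 0 + 1(96.33) = 96.33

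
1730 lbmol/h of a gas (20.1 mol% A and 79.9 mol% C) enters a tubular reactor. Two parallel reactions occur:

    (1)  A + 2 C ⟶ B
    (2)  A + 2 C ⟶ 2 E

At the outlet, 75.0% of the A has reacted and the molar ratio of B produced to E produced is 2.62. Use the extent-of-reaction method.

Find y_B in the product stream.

0.175

Conversion of A: A consumed = 0.75 × 347.7 = 260.8 lbmol/h = 1ξ₁ + 1ξ₂.
Selectivity: 1ξ₁ / (2ξ₂) = 2.62 → ξ₁ = 5.24 ξ₂.
Substitute: (1·5.24 + 1) ξ₂ = 260.8 → ξ₂ = 41.79 lbmol/h, ξ₁ = 219 lbmol/h.
Outlet amounts (n = n₀ + Σ ν·ξ):
  A: 347.7 − 1(219) − 1(41.79) = 86.93
  C: 1382 − 2(219) − 2(41.79) = 860.7
  B: 0 + 1(219) = 219
  E: 0 + 2(41.79) = 83.59
Total out = 1250 lbmol/h; y_B = 219 / 1250 = 0.1752.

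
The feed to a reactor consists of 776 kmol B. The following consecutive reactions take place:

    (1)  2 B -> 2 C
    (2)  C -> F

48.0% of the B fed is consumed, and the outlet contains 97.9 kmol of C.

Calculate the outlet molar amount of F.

275 kmol

Conversion of B: B consumed = 2ξ₁ = 0.48 × 776 → ξ₁ = 186.2 kmol.
C balance: n_C = 0 + 2ξ₁ − 1ξ₂ = 97.9 → ξ₂ = (2·186.2 − 97.9)/1 = 274.6 kmol.
Outlet amounts (n = n₀ + Σ ν·ξ):
  B: 776 − 2(186.2) = 403.5
  C: 0 + 2(186.2) − 1(274.6) = 97.9
  F: 0 + 1(274.6) = 274.6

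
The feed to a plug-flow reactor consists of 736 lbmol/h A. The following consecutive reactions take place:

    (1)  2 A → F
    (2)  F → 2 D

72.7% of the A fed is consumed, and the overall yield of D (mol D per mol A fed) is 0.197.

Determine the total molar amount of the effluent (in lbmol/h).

541 lbmol/h

Conversion of A: A consumed = 2ξ₁ = 0.727 × 736 → ξ₁ = 267.5 lbmol/h.
Yield of D: 2ξ₂ / 736 = 0.197 → ξ₂ = 72.5 lbmol/h.
Outlet amounts (n = n₀ + Σ ν·ξ):
  A: 736 − 2(267.5) = 200.9
  F: 0 + 1(267.5) − 1(72.5) = 195
  D: 0 + 2(72.5) = 145
Total out = 200.9 + 195 + 145 = 541 lbmol/h.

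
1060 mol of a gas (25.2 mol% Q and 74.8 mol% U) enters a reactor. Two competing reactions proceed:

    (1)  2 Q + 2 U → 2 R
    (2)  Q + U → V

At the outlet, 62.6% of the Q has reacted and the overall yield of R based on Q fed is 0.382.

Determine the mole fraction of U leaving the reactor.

Yield of R: 2ξ₁ / 267.1 = 0.382 → ξ₁ = 51.02 mol.
Conversion of Q: 2ξ₁ + 1ξ₂ = 0.626 × 267.1 = 167.2 → ξ₂ = 65.18 mol.
Outlet amounts (n = n₀ + Σ ν·ξ):
  Q: 267.1 − 2(51.02) − 1(65.18) = 99.9
  U: 792.9 − 2(51.02) − 1(65.18) = 625.7
  R: 0 + 2(51.02) = 102
  V: 0 + 1(65.18) = 65.18
Total out = 892.8 mol; y_U = 625.7 / 892.8 = 0.7008.

0.701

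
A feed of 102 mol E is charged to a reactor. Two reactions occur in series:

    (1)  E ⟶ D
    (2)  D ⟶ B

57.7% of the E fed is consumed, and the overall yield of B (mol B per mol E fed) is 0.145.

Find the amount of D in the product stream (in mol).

Conversion of E: E consumed = 1ξ₁ = 0.577 × 102 → ξ₁ = 58.85 mol.
Yield of B: 1ξ₂ / 102 = 0.145 → ξ₂ = 14.79 mol.
Outlet amounts (n = n₀ + Σ ν·ξ):
  E: 102 − 1(58.85) = 43.15
  D: 0 + 1(58.85) − 1(14.79) = 44.06
  B: 0 + 1(14.79) = 14.79

44.1 mol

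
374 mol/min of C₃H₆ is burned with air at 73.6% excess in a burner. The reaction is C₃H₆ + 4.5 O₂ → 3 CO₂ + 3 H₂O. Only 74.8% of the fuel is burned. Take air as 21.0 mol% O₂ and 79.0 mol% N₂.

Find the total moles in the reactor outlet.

14400 mol/min

Stoichiometric O₂ = 4.5 × 374 = 1683 mol/min; O₂ fed = 1683 × 1.736 = 2922 mol/min.
N₂ fed = 2922 × 79/21 = 10990 mol/min.
Fuel reacted = 0.748 × 374 → ξ = 279.8 mol/min.
Outlet (n = n₀ + ν ξ):
  C₃H₆: 374 − 1(279.8) = 94.25
  O₂: 2922 − 4.5(279.8) = 1663
  N₂: 10990 (inert)
  CO₂: 0 + 3(279.8) = 839.3
  H₂O: 0 + 3(279.8) = 839.3
Total out = 94.25 + 1663 + 10990 + 839.3 + 839.3 = 14430 mol/min.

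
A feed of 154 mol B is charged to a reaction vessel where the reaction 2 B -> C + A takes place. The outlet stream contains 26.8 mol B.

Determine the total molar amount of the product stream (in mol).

154 mol

For B: n = n₀ − 2ξ → 26.8 = 154 − 2ξ, giving ξ = 63.6 mol.
Outlet amounts (n = n₀ + ν ξ):
  B: 154 − 2(63.6) = 26.8
  C: 0 + 1(63.6) = 63.6
  A: 0 + 1(63.6) = 63.6
Total out = 26.8 + 63.6 + 63.6 = 154 mol.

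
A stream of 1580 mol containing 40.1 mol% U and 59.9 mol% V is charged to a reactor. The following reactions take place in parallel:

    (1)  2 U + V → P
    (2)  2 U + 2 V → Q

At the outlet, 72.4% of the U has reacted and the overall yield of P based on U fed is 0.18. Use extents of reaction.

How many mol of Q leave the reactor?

115 mol

Yield of P: 1ξ₁ / 633.6 = 0.18 → ξ₁ = 114 mol.
Conversion of U: 2ξ₁ + 2ξ₂ = 0.724 × 633.6 = 458.7 → ξ₂ = 115.3 mol.
Outlet amounts (n = n₀ + Σ ν·ξ):
  U: 633.6 − 2(114) − 2(115.3) = 174.9
  V: 946.4 − 1(114) − 2(115.3) = 601.8
  P: 0 + 1(114) = 114
  Q: 0 + 1(115.3) = 115.3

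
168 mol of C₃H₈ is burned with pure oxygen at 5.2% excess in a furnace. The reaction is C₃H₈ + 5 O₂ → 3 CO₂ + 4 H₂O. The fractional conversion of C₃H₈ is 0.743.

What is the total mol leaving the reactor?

1180 mol

Stoichiometric O₂ = 5 × 168 = 840 mol; O₂ fed = 840 × 1.052 = 883.7 mol.
Fuel reacted = 0.743 × 168 → ξ = 124.8 mol.
Outlet (n = n₀ + ν ξ):
  C₃H₈: 168 − 1(124.8) = 43.18
  O₂: 883.7 − 5(124.8) = 259.6
  CO₂: 0 + 3(124.8) = 374.5
  H₂O: 0 + 4(124.8) = 499.3
Total out = 43.18 + 259.6 + 374.5 + 499.3 = 1177 mol.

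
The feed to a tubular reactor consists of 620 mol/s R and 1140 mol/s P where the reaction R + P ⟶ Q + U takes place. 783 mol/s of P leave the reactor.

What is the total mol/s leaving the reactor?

For P: n = n₀ − 1ξ → 783 = 1140 − 1ξ, giving ξ = 357 mol/s.
Outlet amounts (n = n₀ + ν ξ):
  R: 620 − 1(357) = 263
  P: 1140 − 1(357) = 783
  Q: 0 + 1(357) = 357
  U: 0 + 1(357) = 357
Total out = 263 + 783 + 357 + 357 = 1760 mol/s.

1760 mol/s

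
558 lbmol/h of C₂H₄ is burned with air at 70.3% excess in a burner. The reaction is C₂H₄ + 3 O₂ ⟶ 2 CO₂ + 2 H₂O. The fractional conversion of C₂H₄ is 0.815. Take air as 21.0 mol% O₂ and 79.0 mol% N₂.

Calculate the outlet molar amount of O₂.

Stoichiometric O₂ = 3 × 558 = 1674 lbmol/h; O₂ fed = 1674 × 1.703 = 2851 lbmol/h.
N₂ fed = 2851 × 79/21 = 10720 lbmol/h.
Fuel reacted = 0.815 × 558 → ξ = 454.8 lbmol/h.
Outlet (n = n₀ + ν ξ):
  C₂H₄: 558 − 1(454.8) = 103.2
  O₂: 2851 − 3(454.8) = 1487
  N₂: 10720 (inert)
  CO₂: 0 + 2(454.8) = 909.5
  H₂O: 0 + 2(454.8) = 909.5

1490 lbmol/h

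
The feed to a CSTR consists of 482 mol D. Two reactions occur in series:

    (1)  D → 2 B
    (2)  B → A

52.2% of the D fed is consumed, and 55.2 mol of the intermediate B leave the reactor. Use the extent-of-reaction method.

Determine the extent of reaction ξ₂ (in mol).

ξ₂ = 448 mol

Conversion of D: D consumed = 1ξ₁ = 0.522 × 482 → ξ₁ = 251.6 mol.
B balance: n_B = 0 + 2ξ₁ − 1ξ₂ = 55.2 → ξ₂ = (2·251.6 − 55.2)/1 = 448 mol.
Outlet amounts (n = n₀ + Σ ν·ξ):
  D: 482 − 1(251.6) = 230.4
  B: 0 + 2(251.6) − 1(448) = 55.2
  A: 0 + 1(448) = 448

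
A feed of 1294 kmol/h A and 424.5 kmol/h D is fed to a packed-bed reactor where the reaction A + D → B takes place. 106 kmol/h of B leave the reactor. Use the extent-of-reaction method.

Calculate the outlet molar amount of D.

For B: n = n₀ + 1ξ → 106 = 0 + 1ξ, giving ξ = 106 kmol/h.
Outlet amounts (n = n₀ + ν ξ):
  A: 1294 − 1(106) = 1188
  D: 424.5 − 1(106) = 318.5
  B: 0 + 1(106) = 106

318 kmol/h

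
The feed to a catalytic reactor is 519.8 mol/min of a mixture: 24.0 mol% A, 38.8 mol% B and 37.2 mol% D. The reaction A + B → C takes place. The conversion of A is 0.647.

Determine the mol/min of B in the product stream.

A reacted = 0.647 × 124.8 = 80.71 mol/min; ν_A = −1, so ξ = 80.71/1 = 80.71 mol/min.
Outlet amounts (n = n₀ + ν ξ):
  A: 124.8 − 1(80.71) = 44.04
  B: 201.7 − 1(80.71) = 121
  C: 0 + 1(80.71) = 80.71
  D: 193.4 (inert)

121 mol/min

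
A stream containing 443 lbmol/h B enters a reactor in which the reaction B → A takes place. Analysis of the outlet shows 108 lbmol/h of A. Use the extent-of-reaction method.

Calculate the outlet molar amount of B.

For A: n = n₀ + 1ξ → 108 = 0 + 1ξ, giving ξ = 108 lbmol/h.
Outlet amounts (n = n₀ + ν ξ):
  B: 443 − 1(108) = 335
  A: 0 + 1(108) = 108

335 lbmol/h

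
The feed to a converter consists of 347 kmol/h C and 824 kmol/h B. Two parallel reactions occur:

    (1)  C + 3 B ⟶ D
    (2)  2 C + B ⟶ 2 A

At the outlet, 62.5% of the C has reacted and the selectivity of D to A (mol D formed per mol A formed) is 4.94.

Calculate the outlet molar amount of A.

Conversion of C: C consumed = 0.625 × 347 = 216.9 kmol/h = 1ξ₁ + 2ξ₂.
Selectivity: 1ξ₁ / (2ξ₂) = 4.94 → ξ₁ = 9.88 ξ₂.
Substitute: (1·9.88 + 2) ξ₂ = 216.9 → ξ₂ = 18.26 kmol/h, ξ₁ = 180.4 kmol/h.
Outlet amounts (n = n₀ + Σ ν·ξ):
  C: 347 − 1(180.4) − 2(18.26) = 130.1
  B: 824 − 3(180.4) − 1(18.26) = 264.7
  D: 0 + 1(180.4) = 180.4
  A: 0 + 2(18.26) = 36.51

36.5 kmol/h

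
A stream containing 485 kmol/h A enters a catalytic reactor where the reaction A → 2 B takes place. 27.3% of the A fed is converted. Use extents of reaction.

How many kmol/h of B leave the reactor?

265 kmol/h

A reacted = 0.273 × 485 = 132.4 kmol/h; ν_A = −1, so ξ = 132.4/1 = 132.4 kmol/h.
Outlet amounts (n = n₀ + ν ξ):
  A: 485 − 1(132.4) = 352.6
  B: 0 + 2(132.4) = 264.8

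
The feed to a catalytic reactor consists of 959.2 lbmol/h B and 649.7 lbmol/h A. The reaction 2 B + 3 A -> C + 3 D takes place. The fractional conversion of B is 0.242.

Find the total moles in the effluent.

1490 lbmol/h

B reacted = 0.242 × 959.2 = 232.1 lbmol/h; ν_B = −2, so ξ = 232.1/2 = 116.1 lbmol/h.
Outlet amounts (n = n₀ + ν ξ):
  B: 959.2 − 2(116.1) = 727.1
  A: 649.7 − 3(116.1) = 301.5
  C: 0 + 1(116.1) = 116.1
  D: 0 + 3(116.1) = 348.2
Total out = 727.1 + 301.5 + 116.1 + 348.2 = 1493 lbmol/h.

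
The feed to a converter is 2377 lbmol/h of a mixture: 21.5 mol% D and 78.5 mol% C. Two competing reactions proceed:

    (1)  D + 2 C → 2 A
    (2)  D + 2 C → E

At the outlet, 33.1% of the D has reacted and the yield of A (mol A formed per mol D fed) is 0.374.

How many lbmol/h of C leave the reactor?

Yield of A: 2ξ₁ / 511.1 = 0.374 → ξ₁ = 95.57 lbmol/h.
Conversion of D: 1ξ₁ + 1ξ₂ = 0.331 × 511.1 = 169.2 → ξ₂ = 73.59 lbmol/h.
Outlet amounts (n = n₀ + Σ ν·ξ):
  D: 511.1 − 1(95.57) − 1(73.59) = 341.9
  C: 1866 − 2(95.57) − 2(73.59) = 1528
  A: 0 + 2(95.57) = 191.1
  E: 0 + 1(73.59) = 73.59

1530 lbmol/h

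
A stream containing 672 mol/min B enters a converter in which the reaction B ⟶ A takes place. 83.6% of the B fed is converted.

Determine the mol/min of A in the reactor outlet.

562 mol/min

B reacted = 0.836 × 672 = 561.8 mol/min; ν_B = −1, so ξ = 561.8/1 = 561.8 mol/min.
Outlet amounts (n = n₀ + ν ξ):
  B: 672 − 1(561.8) = 110.2
  A: 0 + 1(561.8) = 561.8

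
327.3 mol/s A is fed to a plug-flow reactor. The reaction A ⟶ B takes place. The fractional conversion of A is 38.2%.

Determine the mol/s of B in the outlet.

A reacted = 0.382 × 327.3 = 125 mol/s; ν_A = −1, so ξ = 125/1 = 125 mol/s.
Outlet amounts (n = n₀ + ν ξ):
  A: 327.3 − 1(125) = 202.3
  B: 0 + 1(125) = 125

125 mol/s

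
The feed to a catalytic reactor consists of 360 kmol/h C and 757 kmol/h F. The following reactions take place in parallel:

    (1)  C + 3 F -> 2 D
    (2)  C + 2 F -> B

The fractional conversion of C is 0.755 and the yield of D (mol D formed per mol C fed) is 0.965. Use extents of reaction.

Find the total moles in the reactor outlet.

Yield of D: 2ξ₁ / 360 = 0.965 → ξ₁ = 173.7 kmol/h.
Conversion of C: 1ξ₁ + 1ξ₂ = 0.755 × 360 = 271.8 → ξ₂ = 98.1 kmol/h.
Outlet amounts (n = n₀ + Σ ν·ξ):
  C: 360 − 1(173.7) − 1(98.1) = 88.2
  F: 757 − 3(173.7) − 2(98.1) = 39.7
  D: 0 + 2(173.7) = 347.4
  B: 0 + 1(98.1) = 98.1
Total out = 88.2 + 39.7 + 347.4 + 98.1 = 573.4 kmol/h.

573 kmol/h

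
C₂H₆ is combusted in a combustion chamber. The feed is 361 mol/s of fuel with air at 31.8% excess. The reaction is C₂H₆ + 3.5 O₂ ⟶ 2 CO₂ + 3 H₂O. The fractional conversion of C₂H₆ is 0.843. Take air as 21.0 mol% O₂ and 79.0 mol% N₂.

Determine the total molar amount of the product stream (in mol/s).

Stoichiometric O₂ = 3.5 × 361 = 1264 mol/s; O₂ fed = 1264 × 1.318 = 1665 mol/s.
N₂ fed = 1665 × 79/21 = 6265 mol/s.
Fuel reacted = 0.843 × 361 → ξ = 304.3 mol/s.
Outlet (n = n₀ + ν ξ):
  C₂H₆: 361 − 1(304.3) = 56.68
  O₂: 1665 − 3.5(304.3) = 600.2
  N₂: 6265 (inert)
  CO₂: 0 + 2(304.3) = 608.6
  H₂O: 0 + 3(304.3) = 913
Total out = 56.68 + 600.2 + 6265 + 608.6 + 913 = 8443 mol/s.

8440 mol/s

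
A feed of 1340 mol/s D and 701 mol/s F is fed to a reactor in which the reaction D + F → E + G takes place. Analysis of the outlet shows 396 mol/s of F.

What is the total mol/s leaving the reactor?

For F: n = n₀ − 1ξ → 396 = 701 − 1ξ, giving ξ = 305 mol/s.
Outlet amounts (n = n₀ + ν ξ):
  D: 1340 − 1(305) = 1035
  F: 701 − 1(305) = 396
  E: 0 + 1(305) = 305
  G: 0 + 1(305) = 305
Total out = 1035 + 396 + 305 + 305 = 2041 mol/s.

2040 mol/s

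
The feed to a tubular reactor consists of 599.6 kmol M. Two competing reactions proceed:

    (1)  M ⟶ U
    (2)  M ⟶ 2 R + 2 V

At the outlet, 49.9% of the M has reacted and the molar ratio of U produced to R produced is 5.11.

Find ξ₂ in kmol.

Conversion of M: M consumed = 0.499 × 599.6 = 299.2 kmol = 1ξ₁ + 1ξ₂.
Selectivity: 1ξ₁ / (2ξ₂) = 5.11 → ξ₁ = 10.22 ξ₂.
Substitute: (1·10.22 + 1) ξ₂ = 299.2 → ξ₂ = 26.67 kmol, ξ₁ = 272.5 kmol.
Outlet amounts (n = n₀ + Σ ν·ξ):
  M: 599.6 − 1(272.5) − 1(26.67) = 300.4
  U: 0 + 1(272.5) = 272.5
  R: 0 + 2(26.67) = 53.33
  V: 0 + 2(26.67) = 53.33

ξ₂ = 26.7 kmol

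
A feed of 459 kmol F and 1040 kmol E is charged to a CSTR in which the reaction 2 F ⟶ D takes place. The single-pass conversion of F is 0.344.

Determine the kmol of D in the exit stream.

F reacted = 0.344 × 459 = 157.9 kmol; ν_F = −2, so ξ = 157.9/2 = 78.95 kmol.
Outlet amounts (n = n₀ + ν ξ):
  F: 459 − 2(78.95) = 301.1
  D: 0 + 1(78.95) = 78.95
  E: 1040 (inert)

78.9 kmol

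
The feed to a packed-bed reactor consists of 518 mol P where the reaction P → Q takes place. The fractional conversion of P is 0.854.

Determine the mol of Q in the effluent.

P reacted = 0.854 × 518 = 442.4 mol; ν_P = −1, so ξ = 442.4/1 = 442.4 mol.
Outlet amounts (n = n₀ + ν ξ):
  P: 518 − 1(442.4) = 75.63
  Q: 0 + 1(442.4) = 442.4

442 mol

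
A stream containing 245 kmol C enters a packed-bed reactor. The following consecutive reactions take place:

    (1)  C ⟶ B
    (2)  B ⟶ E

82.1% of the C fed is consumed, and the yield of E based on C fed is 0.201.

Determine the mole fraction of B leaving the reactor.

0.62

Conversion of C: C consumed = 1ξ₁ = 0.821 × 245 → ξ₁ = 201.1 kmol.
Yield of E: 1ξ₂ / 245 = 0.201 → ξ₂ = 49.25 kmol.
Outlet amounts (n = n₀ + Σ ν·ξ):
  C: 245 − 1(201.1) = 43.86
  B: 0 + 1(201.1) − 1(49.25) = 151.9
  E: 0 + 1(49.25) = 49.25
Total out = 245 kmol; y_B = 151.9 / 245 = 0.62.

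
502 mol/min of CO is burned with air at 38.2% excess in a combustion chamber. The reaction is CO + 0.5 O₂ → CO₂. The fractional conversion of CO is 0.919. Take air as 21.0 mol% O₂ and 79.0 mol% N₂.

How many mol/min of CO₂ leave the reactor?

Stoichiometric O₂ = 0.5 × 502 = 251 mol/min; O₂ fed = 251 × 1.382 = 346.9 mol/min.
N₂ fed = 346.9 × 79/21 = 1305 mol/min.
Fuel reacted = 0.919 × 502 → ξ = 461.3 mol/min.
Outlet (n = n₀ + ν ξ):
  CO: 502 − 1(461.3) = 40.66
  O₂: 346.9 − 0.5(461.3) = 116.2
  N₂: 1305 (inert)
  CO₂: 0 + 1(461.3) = 461.3

461 mol/min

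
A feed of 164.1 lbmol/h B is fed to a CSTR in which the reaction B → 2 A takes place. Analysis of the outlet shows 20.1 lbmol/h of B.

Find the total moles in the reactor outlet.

For B: n = n₀ − 1ξ → 20.1 = 164.1 − 1ξ, giving ξ = 144 lbmol/h.
Outlet amounts (n = n₀ + ν ξ):
  B: 164.1 − 1(144) = 20.1
  A: 0 + 2(144) = 288
Total out = 20.1 + 288 = 308.1 lbmol/h.

308 lbmol/h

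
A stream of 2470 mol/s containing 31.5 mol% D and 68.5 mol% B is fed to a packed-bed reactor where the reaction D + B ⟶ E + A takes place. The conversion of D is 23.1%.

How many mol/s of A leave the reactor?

D reacted = 0.231 × 778 = 179.7 mol/s; ν_D = −1, so ξ = 179.7/1 = 179.7 mol/s.
Outlet amounts (n = n₀ + ν ξ):
  D: 778 − 1(179.7) = 598.3
  B: 1692 − 1(179.7) = 1512
  E: 0 + 1(179.7) = 179.7
  A: 0 + 1(179.7) = 179.7

180 mol/s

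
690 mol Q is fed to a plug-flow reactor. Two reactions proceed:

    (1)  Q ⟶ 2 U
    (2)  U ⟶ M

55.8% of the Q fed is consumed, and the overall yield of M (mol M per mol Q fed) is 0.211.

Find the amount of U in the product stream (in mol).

Conversion of Q: Q consumed = 1ξ₁ = 0.558 × 690 → ξ₁ = 385 mol.
Yield of M: 1ξ₂ / 690 = 0.211 → ξ₂ = 145.6 mol.
Outlet amounts (n = n₀ + Σ ν·ξ):
  Q: 690 − 1(385) = 305
  U: 0 + 2(385) − 1(145.6) = 624.5
  M: 0 + 1(145.6) = 145.6

624 mol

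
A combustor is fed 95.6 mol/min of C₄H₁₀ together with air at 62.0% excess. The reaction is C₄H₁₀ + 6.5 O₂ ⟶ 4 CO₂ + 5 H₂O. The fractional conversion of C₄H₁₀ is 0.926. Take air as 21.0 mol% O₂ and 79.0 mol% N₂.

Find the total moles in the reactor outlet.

Stoichiometric O₂ = 6.5 × 95.6 = 621.4 mol/min; O₂ fed = 621.4 × 1.620 = 1007 mol/min.
N₂ fed = 1007 × 79/21 = 3787 mol/min.
Fuel reacted = 0.926 × 95.6 → ξ = 88.53 mol/min.
Outlet (n = n₀ + ν ξ):
  C₄H₁₀: 95.6 − 1(88.53) = 7.074
  O₂: 1007 − 6.5(88.53) = 431.3
  N₂: 3787 (inert)
  CO₂: 0 + 4(88.53) = 354.1
  H₂O: 0 + 5(88.53) = 442.6
Total out = 7.074 + 431.3 + 3787 + 354.1 + 442.6 = 5022 mol/min.

5020 mol/min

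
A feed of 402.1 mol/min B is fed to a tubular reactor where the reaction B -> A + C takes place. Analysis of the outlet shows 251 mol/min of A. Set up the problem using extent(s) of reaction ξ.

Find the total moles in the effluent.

For A: n = n₀ + 1ξ → 251 = 0 + 1ξ, giving ξ = 251 mol/min.
Outlet amounts (n = n₀ + ν ξ):
  B: 402.1 − 1(251) = 151.1
  A: 0 + 1(251) = 251
  C: 0 + 1(251) = 251
Total out = 151.1 + 251 + 251 = 653.1 mol/min.

653 mol/min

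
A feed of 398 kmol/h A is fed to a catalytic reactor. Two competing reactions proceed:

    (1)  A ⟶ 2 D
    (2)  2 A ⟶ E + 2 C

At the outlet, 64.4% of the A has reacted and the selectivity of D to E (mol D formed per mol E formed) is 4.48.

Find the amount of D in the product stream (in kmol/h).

271 kmol/h

Conversion of A: A consumed = 0.644 × 398 = 256.3 kmol/h = 1ξ₁ + 2ξ₂.
Selectivity: 2ξ₁ / (1ξ₂) = 4.48 → ξ₁ = 2.24 ξ₂.
Substitute: (1·2.24 + 2) ξ₂ = 256.3 → ξ₂ = 60.45 kmol/h, ξ₁ = 135.4 kmol/h.
Outlet amounts (n = n₀ + Σ ν·ξ):
  A: 398 − 1(135.4) − 2(60.45) = 141.7
  D: 0 + 2(135.4) = 270.8
  E: 0 + 1(60.45) = 60.45
  C: 0 + 2(60.45) = 120.9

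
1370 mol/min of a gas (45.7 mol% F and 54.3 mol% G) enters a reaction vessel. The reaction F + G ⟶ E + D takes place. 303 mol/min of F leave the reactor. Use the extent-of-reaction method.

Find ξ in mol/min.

ξ = 323 mol/min

For F: n = n₀ − 1ξ → 303 = 626.1 − 1ξ, giving ξ = 323.1 mol/min.
Outlet amounts (n = n₀ + ν ξ):
  F: 626.1 − 1(323.1) = 303
  G: 743.9 − 1(323.1) = 420.8
  E: 0 + 1(323.1) = 323.1
  D: 0 + 1(323.1) = 323.1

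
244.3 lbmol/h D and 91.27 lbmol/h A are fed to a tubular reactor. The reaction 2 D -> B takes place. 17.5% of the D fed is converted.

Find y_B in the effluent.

0.068

D reacted = 0.175 × 244.3 = 42.75 lbmol/h; ν_D = −2, so ξ = 42.75/2 = 21.38 lbmol/h.
Outlet amounts (n = n₀ + ν ξ):
  D: 244.3 − 2(21.38) = 201.5
  B: 0 + 1(21.38) = 21.38
  A: 91.27 (inert)
Total out = 314.2 lbmol/h; y_B = 21.38 / 314.2 = 0.06804.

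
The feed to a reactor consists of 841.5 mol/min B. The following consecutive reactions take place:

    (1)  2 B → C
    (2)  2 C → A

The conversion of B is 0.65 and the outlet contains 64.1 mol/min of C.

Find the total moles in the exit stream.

463 mol/min

Conversion of B: B consumed = 2ξ₁ = 0.65 × 841.5 → ξ₁ = 273.5 mol/min.
C balance: n_C = 0 + 1ξ₁ − 2ξ₂ = 64.1 → ξ₂ = (1·273.5 − 64.1)/2 = 104.7 mol/min.
Outlet amounts (n = n₀ + Σ ν·ξ):
  B: 841.5 − 2(273.5) = 294.5
  C: 0 + 1(273.5) − 2(104.7) = 64.1
  A: 0 + 1(104.7) = 104.7
Total out = 294.5 + 64.1 + 104.7 = 463.3 mol/min.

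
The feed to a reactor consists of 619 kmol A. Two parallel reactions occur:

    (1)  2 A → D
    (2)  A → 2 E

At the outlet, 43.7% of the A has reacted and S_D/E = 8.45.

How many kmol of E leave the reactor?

Conversion of A: A consumed = 0.437 × 619 = 270.5 kmol = 2ξ₁ + 1ξ₂.
Selectivity: 1ξ₁ / (2ξ₂) = 8.45 → ξ₁ = 16.9 ξ₂.
Substitute: (2·16.9 + 1) ξ₂ = 270.5 → ξ₂ = 7.773 kmol, ξ₁ = 131.4 kmol.
Outlet amounts (n = n₀ + Σ ν·ξ):
  A: 619 − 2(131.4) − 1(7.773) = 348.5
  D: 0 + 1(131.4) = 131.4
  E: 0 + 2(7.773) = 15.55

15.5 kmol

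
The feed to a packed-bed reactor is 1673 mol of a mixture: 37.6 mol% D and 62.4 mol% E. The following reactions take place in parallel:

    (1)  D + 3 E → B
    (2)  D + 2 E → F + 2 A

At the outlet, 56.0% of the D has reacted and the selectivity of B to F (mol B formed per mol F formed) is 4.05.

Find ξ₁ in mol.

ξ₁ = 283 mol

Conversion of D: D consumed = 0.56 × 629 = 352.3 mol = 1ξ₁ + 1ξ₂.
Selectivity: 1ξ₁ / (1ξ₂) = 4.05 → ξ₁ = 4.05 ξ₂.
Substitute: (1·4.05 + 1) ξ₂ = 352.3 → ξ₂ = 69.76 mol, ξ₁ = 282.5 mol.
Outlet amounts (n = n₀ + Σ ν·ξ):
  D: 629 − 1(282.5) − 1(69.76) = 276.8
  E: 1044 − 3(282.5) − 2(69.76) = 56.91
  B: 0 + 1(282.5) = 282.5
  F: 0 + 1(69.76) = 69.76
  A: 0 + 2(69.76) = 139.5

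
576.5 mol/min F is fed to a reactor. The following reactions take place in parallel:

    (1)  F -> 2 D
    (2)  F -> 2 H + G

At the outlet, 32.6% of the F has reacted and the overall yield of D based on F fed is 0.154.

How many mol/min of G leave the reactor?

Yield of D: 2ξ₁ / 576.5 = 0.154 → ξ₁ = 44.39 mol/min.
Conversion of F: 1ξ₁ + 1ξ₂ = 0.326 × 576.5 = 187.9 → ξ₂ = 143.5 mol/min.
Outlet amounts (n = n₀ + Σ ν·ξ):
  F: 576.5 − 1(44.39) − 1(143.5) = 388.6
  D: 0 + 2(44.39) = 88.78
  H: 0 + 2(143.5) = 287.1
  G: 0 + 1(143.5) = 143.5

144 mol/min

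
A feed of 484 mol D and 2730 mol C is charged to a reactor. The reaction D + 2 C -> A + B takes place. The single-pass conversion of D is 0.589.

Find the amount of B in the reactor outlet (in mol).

D reacted = 0.589 × 484 = 285.1 mol; ν_D = −1, so ξ = 285.1/1 = 285.1 mol.
Outlet amounts (n = n₀ + ν ξ):
  D: 484 − 1(285.1) = 198.9
  C: 2730 − 2(285.1) = 2160
  A: 0 + 1(285.1) = 285.1
  B: 0 + 1(285.1) = 285.1

285 mol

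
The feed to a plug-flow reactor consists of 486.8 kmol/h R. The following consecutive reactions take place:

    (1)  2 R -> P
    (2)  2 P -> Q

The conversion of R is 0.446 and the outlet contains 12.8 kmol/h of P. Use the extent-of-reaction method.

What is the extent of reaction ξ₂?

Conversion of R: R consumed = 2ξ₁ = 0.446 × 486.8 → ξ₁ = 108.6 kmol/h.
P balance: n_P = 0 + 1ξ₁ − 2ξ₂ = 12.8 → ξ₂ = (1·108.6 − 12.8)/2 = 47.88 kmol/h.
Outlet amounts (n = n₀ + Σ ν·ξ):
  R: 486.8 − 2(108.6) = 269.7
  P: 0 + 1(108.6) − 2(47.88) = 12.8
  Q: 0 + 1(47.88) = 47.88

ξ₂ = 47.9 kmol/h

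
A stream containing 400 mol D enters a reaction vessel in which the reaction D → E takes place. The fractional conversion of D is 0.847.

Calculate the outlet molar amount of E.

D reacted = 0.847 × 400 = 338.8 mol; ν_D = −1, so ξ = 338.8/1 = 338.8 mol.
Outlet amounts (n = n₀ + ν ξ):
  D: 400 − 1(338.8) = 61.2
  E: 0 + 1(338.8) = 338.8

339 mol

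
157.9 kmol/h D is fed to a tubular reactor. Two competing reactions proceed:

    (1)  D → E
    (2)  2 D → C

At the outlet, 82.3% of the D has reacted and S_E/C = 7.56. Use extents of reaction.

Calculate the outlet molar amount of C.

Conversion of D: D consumed = 0.823 × 157.9 = 130 kmol/h = 1ξ₁ + 2ξ₂.
Selectivity: 1ξ₁ / (1ξ₂) = 7.56 → ξ₁ = 7.56 ξ₂.
Substitute: (1·7.56 + 2) ξ₂ = 130 → ξ₂ = 13.59 kmol/h, ξ₁ = 102.8 kmol/h.
Outlet amounts (n = n₀ + Σ ν·ξ):
  D: 157.9 − 1(102.8) − 2(13.59) = 27.95
  E: 0 + 1(102.8) = 102.8
  C: 0 + 1(13.59) = 13.59

13.6 kmol/h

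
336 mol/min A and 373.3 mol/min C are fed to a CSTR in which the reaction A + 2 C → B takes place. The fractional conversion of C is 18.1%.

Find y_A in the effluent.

0.471

C reacted = 0.181 × 373.3 = 67.57 mol/min; ν_C = −2, so ξ = 67.57/2 = 33.78 mol/min.
Outlet amounts (n = n₀ + ν ξ):
  A: 336 − 1(33.78) = 302.2
  C: 373.3 − 2(33.78) = 305.7
  B: 0 + 1(33.78) = 33.78
Total out = 641.7 mol/min; y_A = 302.2 / 641.7 = 0.4709.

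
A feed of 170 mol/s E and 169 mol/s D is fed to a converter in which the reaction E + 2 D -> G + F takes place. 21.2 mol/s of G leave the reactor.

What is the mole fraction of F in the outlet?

0.0667

For G: n = n₀ + 1ξ → 21.2 = 0 + 1ξ, giving ξ = 21.2 mol/s.
Outlet amounts (n = n₀ + ν ξ):
  E: 170 − 1(21.2) = 148.8
  D: 169 − 2(21.2) = 126.6
  G: 0 + 1(21.2) = 21.2
  F: 0 + 1(21.2) = 21.2
Total out = 317.8 mol/s; y_F = 21.2 / 317.8 = 0.06671.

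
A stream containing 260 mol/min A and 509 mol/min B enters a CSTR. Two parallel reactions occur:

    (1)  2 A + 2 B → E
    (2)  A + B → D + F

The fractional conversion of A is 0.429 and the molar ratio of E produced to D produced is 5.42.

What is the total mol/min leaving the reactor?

616 mol/min

Conversion of A: A consumed = 0.429 × 260 = 111.5 mol/min = 2ξ₁ + 1ξ₂.
Selectivity: 1ξ₁ / (1ξ₂) = 5.42 → ξ₁ = 5.42 ξ₂.
Substitute: (2·5.42 + 1) ξ₂ = 111.5 → ξ₂ = 9.421 mol/min, ξ₁ = 51.06 mol/min.
Outlet amounts (n = n₀ + Σ ν·ξ):
  A: 260 − 2(51.06) − 1(9.421) = 148.5
  B: 509 − 2(51.06) − 1(9.421) = 397.5
  E: 0 + 1(51.06) = 51.06
  D: 0 + 1(9.421) = 9.421
  F: 0 + 1(9.421) = 9.421
Total out = 148.5 + 397.5 + 51.06 + 9.421 + 9.421 = 615.8 mol/min.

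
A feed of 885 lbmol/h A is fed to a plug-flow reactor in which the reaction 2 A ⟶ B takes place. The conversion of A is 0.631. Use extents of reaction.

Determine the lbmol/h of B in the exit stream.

279 lbmol/h

A reacted = 0.631 × 885 = 558.4 lbmol/h; ν_A = −2, so ξ = 558.4/2 = 279.2 lbmol/h.
Outlet amounts (n = n₀ + ν ξ):
  A: 885 − 2(279.2) = 326.6
  B: 0 + 1(279.2) = 279.2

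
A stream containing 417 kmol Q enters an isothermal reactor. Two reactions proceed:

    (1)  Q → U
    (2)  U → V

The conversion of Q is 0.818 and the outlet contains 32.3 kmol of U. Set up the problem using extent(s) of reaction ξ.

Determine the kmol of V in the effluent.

Conversion of Q: Q consumed = 1ξ₁ = 0.818 × 417 → ξ₁ = 341.1 kmol.
U balance: n_U = 0 + 1ξ₁ − 1ξ₂ = 32.3 → ξ₂ = (1·341.1 − 32.3)/1 = 308.8 kmol.
Outlet amounts (n = n₀ + Σ ν·ξ):
  Q: 417 − 1(341.1) = 75.89
  U: 0 + 1(341.1) − 1(308.8) = 32.3
  V: 0 + 1(308.8) = 308.8

309 kmol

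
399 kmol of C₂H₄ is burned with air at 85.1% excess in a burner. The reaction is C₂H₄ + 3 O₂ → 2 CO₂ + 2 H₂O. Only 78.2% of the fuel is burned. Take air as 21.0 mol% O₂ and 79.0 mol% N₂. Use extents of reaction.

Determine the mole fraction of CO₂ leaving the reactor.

Stoichiometric O₂ = 3 × 399 = 1197 kmol; O₂ fed = 1197 × 1.851 = 2216 kmol.
N₂ fed = 2216 × 79/21 = 8335 kmol.
Fuel reacted = 0.782 × 399 → ξ = 312 kmol.
Outlet (n = n₀ + ν ξ):
  C₂H₄: 399 − 1(312) = 86.98
  O₂: 2216 − 3(312) = 1280
  N₂: 8335 (inert)
  CO₂: 0 + 2(312) = 624
  H₂O: 0 + 2(312) = 624
Total out = 10950 kmol; y_CO₂ = 624 / 10950 = 0.05699.

0.057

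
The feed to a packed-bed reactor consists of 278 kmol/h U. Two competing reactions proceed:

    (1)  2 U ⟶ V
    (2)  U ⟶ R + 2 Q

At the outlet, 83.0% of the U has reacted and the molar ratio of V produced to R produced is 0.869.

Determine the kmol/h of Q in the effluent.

169 kmol/h

Conversion of U: U consumed = 0.83 × 278 = 230.7 kmol/h = 2ξ₁ + 1ξ₂.
Selectivity: 1ξ₁ / (1ξ₂) = 0.869 → ξ₁ = 0.869 ξ₂.
Substitute: (2·0.869 + 1) ξ₂ = 230.7 → ξ₂ = 84.27 kmol/h, ξ₁ = 73.23 kmol/h.
Outlet amounts (n = n₀ + Σ ν·ξ):
  U: 278 − 2(73.23) − 1(84.27) = 47.26
  V: 0 + 1(73.23) = 73.23
  R: 0 + 1(84.27) = 84.27
  Q: 0 + 2(84.27) = 168.5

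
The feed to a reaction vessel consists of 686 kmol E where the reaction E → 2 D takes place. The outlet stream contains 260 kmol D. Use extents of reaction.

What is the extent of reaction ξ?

For D: n = n₀ + 2ξ → 260 = 0 + 2ξ, giving ξ = 130 kmol.
Outlet amounts (n = n₀ + ν ξ):
  E: 686 − 1(130) = 556
  D: 0 + 2(130) = 260

ξ = 130 kmol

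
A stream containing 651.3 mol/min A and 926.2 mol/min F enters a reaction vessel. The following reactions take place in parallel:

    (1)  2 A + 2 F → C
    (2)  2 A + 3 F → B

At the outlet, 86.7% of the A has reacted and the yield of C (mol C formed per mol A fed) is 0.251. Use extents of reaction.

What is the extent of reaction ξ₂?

Yield of C: 1ξ₁ / 651.3 = 0.251 → ξ₁ = 163.5 mol/min.
Conversion of A: 2ξ₁ + 2ξ₂ = 0.867 × 651.3 = 564.7 → ξ₂ = 118.9 mol/min.
Outlet amounts (n = n₀ + Σ ν·ξ):
  A: 651.3 − 2(163.5) − 2(118.9) = 86.62
  F: 926.2 − 2(163.5) − 3(118.9) = 242.7
  C: 0 + 1(163.5) = 163.5
  B: 0 + 1(118.9) = 118.9

ξ₂ = 119 mol/min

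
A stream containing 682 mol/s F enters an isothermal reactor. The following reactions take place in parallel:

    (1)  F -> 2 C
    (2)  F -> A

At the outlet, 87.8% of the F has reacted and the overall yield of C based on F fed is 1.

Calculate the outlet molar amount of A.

258 mol/s

Yield of C: 2ξ₁ / 682 = 1 → ξ₁ = 341 mol/s.
Conversion of F: 1ξ₁ + 1ξ₂ = 0.878 × 682 = 598.8 → ξ₂ = 257.8 mol/s.
Outlet amounts (n = n₀ + Σ ν·ξ):
  F: 682 − 1(341) − 1(257.8) = 83.2
  C: 0 + 2(341) = 682
  A: 0 + 1(257.8) = 257.8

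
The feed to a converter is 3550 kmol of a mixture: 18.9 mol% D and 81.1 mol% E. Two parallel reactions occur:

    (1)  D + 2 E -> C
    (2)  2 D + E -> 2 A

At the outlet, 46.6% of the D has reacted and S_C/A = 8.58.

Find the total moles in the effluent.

Conversion of D: D consumed = 0.466 × 671 = 312.7 kmol = 1ξ₁ + 2ξ₂.
Selectivity: 1ξ₁ / (2ξ₂) = 8.58 → ξ₁ = 17.16 ξ₂.
Substitute: (1·17.16 + 2) ξ₂ = 312.7 → ξ₂ = 16.32 kmol, ξ₁ = 280 kmol.
Outlet amounts (n = n₀ + Σ ν·ξ):
  D: 671 − 1(280) − 2(16.32) = 358.3
  E: 2879 − 2(280) − 1(16.32) = 2303
  C: 0 + 1(280) = 280
  A: 0 + 2(16.32) = 32.64
Total out = 358.3 + 2303 + 280 + 32.64 = 2974 kmol.

2970 kmol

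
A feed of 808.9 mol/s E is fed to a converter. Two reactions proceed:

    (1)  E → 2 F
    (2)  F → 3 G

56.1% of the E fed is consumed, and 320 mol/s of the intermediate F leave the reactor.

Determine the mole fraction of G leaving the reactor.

0.723

Conversion of E: E consumed = 1ξ₁ = 0.561 × 808.9 → ξ₁ = 453.8 mol/s.
F balance: n_F = 0 + 2ξ₁ − 1ξ₂ = 320 → ξ₂ = (2·453.8 − 320)/1 = 587.6 mol/s.
Outlet amounts (n = n₀ + Σ ν·ξ):
  E: 808.9 − 1(453.8) = 355.1
  F: 0 + 2(453.8) − 1(587.6) = 320
  G: 0 + 3(587.6) = 1763
Total out = 2438 mol/s; y_G = 1763 / 2438 = 0.7231.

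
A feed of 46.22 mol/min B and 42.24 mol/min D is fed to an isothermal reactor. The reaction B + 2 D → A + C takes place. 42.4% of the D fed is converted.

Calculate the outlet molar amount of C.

8.95 mol/min

D reacted = 0.424 × 42.24 = 17.91 mol/min; ν_D = −2, so ξ = 17.91/2 = 8.955 mol/min.
Outlet amounts (n = n₀ + ν ξ):
  B: 46.22 − 1(8.955) = 37.27
  D: 42.24 − 2(8.955) = 24.33
  A: 0 + 1(8.955) = 8.955
  C: 0 + 1(8.955) = 8.955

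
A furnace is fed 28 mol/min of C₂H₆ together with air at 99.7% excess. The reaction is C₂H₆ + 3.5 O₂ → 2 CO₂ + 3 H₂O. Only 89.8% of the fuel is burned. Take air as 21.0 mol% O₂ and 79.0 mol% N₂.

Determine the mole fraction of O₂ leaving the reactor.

0.111

Stoichiometric O₂ = 3.5 × 28 = 98 mol/min; O₂ fed = 98 × 1.997 = 195.7 mol/min.
N₂ fed = 195.7 × 79/21 = 736.2 mol/min.
Fuel reacted = 0.898 × 28 → ξ = 25.14 mol/min.
Outlet (n = n₀ + ν ξ):
  C₂H₆: 28 − 1(25.14) = 2.856
  O₂: 195.7 − 3.5(25.14) = 107.7
  N₂: 736.2 (inert)
  CO₂: 0 + 2(25.14) = 50.29
  H₂O: 0 + 3(25.14) = 75.43
Total out = 972.5 mol/min; y_O₂ = 107.7 / 972.5 = 0.1107.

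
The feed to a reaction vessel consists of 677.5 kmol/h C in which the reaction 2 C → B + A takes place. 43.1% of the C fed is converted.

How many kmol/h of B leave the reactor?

C reacted = 0.431 × 677.5 = 292 kmol/h; ν_C = −2, so ξ = 292/2 = 146 kmol/h.
Outlet amounts (n = n₀ + ν ξ):
  C: 677.5 − 2(146) = 385.5
  B: 0 + 1(146) = 146
  A: 0 + 1(146) = 146

146 kmol/h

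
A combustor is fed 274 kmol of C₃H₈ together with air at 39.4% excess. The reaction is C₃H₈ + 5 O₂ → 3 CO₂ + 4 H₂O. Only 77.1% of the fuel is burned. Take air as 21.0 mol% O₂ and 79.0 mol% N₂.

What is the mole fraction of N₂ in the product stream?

0.75

Stoichiometric O₂ = 5 × 274 = 1370 kmol; O₂ fed = 1370 × 1.394 = 1910 kmol.
N₂ fed = 1910 × 79/21 = 7184 kmol.
Fuel reacted = 0.771 × 274 → ξ = 211.3 kmol.
Outlet (n = n₀ + ν ξ):
  C₃H₈: 274 − 1(211.3) = 62.75
  O₂: 1910 − 5(211.3) = 853.5
  N₂: 7184 (inert)
  CO₂: 0 + 3(211.3) = 633.8
  H₂O: 0 + 4(211.3) = 845
Total out = 9579 kmol; y_N₂ = 7184 / 9579 = 0.75.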